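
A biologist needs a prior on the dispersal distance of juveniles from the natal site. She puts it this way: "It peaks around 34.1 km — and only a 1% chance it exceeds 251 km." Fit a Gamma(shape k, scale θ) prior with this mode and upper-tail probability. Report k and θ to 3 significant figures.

k ≈ 1.87, θ ≈ 39.3

Gamma(k,θ) with k>1 has mode (k−1)θ, so θ = 34.1/(k−1).
Need P(X < 251) = 0.99 with θ tied to k this way. Start at k = 2, θ = 34.1: P(X<251) ≈ 0.995.
Too high — lower k to spread out. Iterating converges to k ≈ 1.87.
Then θ = 34.1/(1.87−1) ≈ 39.3.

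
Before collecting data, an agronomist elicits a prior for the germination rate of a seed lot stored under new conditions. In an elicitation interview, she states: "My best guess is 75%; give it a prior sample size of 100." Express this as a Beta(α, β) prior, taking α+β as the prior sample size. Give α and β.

Under the effective-sample-size interpretation, Beta(α, β) has prior mean α/(α+β) and prior sample size α+β.
So α+β = 100 and α/(α+β) = 0.75, giving α = 0.75·100 = 75 and β = 100 − 75 = 25.

α = 75, β = 25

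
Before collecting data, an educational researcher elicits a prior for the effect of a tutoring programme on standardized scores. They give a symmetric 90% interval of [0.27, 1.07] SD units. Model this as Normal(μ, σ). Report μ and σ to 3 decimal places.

A symmetric 90% interval runs μ ± z·σ with z = 1.645.
Half-width = 0.4, so σ = 0.4/1.645 = 0.243.
μ is the interval midpoint, 0.670.

μ = 0.670, σ = 0.243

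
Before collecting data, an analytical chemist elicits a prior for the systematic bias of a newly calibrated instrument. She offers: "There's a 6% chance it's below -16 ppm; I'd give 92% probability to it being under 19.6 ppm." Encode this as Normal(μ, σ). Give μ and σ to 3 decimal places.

μ = 2.700, σ = 12.028

For Normal(μ,σ), the p-quantile is μ + z_p·σ. Here z_{0.06} = -1.555, z_{0.92} = 1.405.
So -16 = μ − 1.555σ and 19.6 = μ + 1.405σ.
Subtracting: σ = (19.6 − -16)/(1.405 − (-1.555)) = 12.028.
Then μ = -16 − (-1.555)·12.028 = 2.700.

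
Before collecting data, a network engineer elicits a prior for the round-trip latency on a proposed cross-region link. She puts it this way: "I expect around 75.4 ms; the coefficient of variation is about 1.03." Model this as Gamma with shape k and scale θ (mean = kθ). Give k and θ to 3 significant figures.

k ≈ 0.943, θ ≈ 80

For Gamma(k, scale θ): mean = kθ, variance = kθ², so CV = 1/√k.
CV = 1.03, hence k = 1/CV² = 0.943.
Then θ = mean/k = 75.4/0.943 = 80.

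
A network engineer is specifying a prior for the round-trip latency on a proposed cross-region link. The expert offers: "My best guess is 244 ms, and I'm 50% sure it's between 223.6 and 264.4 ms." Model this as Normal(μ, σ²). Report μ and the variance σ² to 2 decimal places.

μ = 244.00, σ² = 914.77

A symmetric 50% interval runs μ ± z·σ with z = 0.6745.
Half-width = 20.4, so σ = 20.4/0.6745 = 30.245 and σ² = 914.77.
μ is the stated best guess, 244.00.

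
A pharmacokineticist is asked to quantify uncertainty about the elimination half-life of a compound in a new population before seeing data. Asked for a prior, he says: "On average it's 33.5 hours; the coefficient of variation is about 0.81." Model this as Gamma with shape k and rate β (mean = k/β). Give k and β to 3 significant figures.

k ≈ 1.52, β ≈ 0.0455

For Gamma(k, rate β): mean = k/β, variance = k/β², so CV = 1/√k.
CV = 0.81, hence k = 1/CV² = 1.52.
Then β = k/mean = 1.52/33.5 = 0.0455.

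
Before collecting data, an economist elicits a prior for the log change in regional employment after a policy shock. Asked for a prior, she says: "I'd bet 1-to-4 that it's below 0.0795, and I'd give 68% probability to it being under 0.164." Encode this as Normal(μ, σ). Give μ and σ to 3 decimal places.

μ = 0.134, σ = 0.065

For Normal(μ,σ), the p-quantile is μ + z_p·σ. Here z_{0.2} = -0.8416, z_{0.68} = 0.4677.
So 0.0795 = μ − 0.8416σ and 0.164 = μ + 0.4677σ.
Subtracting: σ = (0.164 − 0.0795)/(0.4677 − (-0.8416)) = 0.065.
Then μ = 0.0795 − (-0.8416)·0.065 = 0.134.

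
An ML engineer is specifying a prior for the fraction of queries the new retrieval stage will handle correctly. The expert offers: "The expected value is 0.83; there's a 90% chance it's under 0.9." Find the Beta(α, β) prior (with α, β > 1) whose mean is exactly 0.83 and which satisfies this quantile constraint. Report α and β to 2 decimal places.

With mean 0.83 fixed, write α = 0.83s, β = 0.17s where s = α+β.
Need P(θ < 0.9) = 0.9 under Beta(0.83s, 0.17s). Normal approximation: (q−m)/√(m(1−m)/s) ≈ z_{0.9} = 1.28, so s ≈ 0.83·0.17·(1.28)²/(0.9−0.83)² = 47.3.
At s = 47.3: P(θ<0.9) ≈ 0.916. Adjusting to match 0.9 gives s ≈ 41.61.
So α = 0.83·41.61 ≈ 34.53, β = 0.17·41.61 ≈ 7.07.

α ≈ 34.53, β ≈ 7.07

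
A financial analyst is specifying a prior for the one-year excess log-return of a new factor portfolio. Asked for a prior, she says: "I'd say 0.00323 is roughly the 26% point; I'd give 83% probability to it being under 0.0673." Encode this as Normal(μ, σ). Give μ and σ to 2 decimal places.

μ = 0.03, σ = 0.04

The p-quantile of Normal(μ,σ) is μ + z_p·σ, with z_{0.26} = -0.6433 and z_{0.83} = 0.9542.
Eliminate σ: μ = (z₂·x₁ − z₁·x₂)/(z₂ − z₁) = (0.9542·0.00323 − (-0.6433)·0.0673)/1.598 = 0.03.
Then σ = (x₂ − x₁)/(z₂ − z₁) = (0.0673 − 0.00323)/1.598 = 0.04.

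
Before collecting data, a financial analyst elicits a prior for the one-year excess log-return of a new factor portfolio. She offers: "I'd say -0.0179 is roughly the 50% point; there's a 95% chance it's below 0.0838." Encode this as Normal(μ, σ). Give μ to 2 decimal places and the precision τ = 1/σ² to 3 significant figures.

μ = -0.02, τ = 262

The p-quantile of Normal(μ,σ) is μ + z_p·σ, with z_{0.5} = 0 and z_{0.95} = 1.645.
Eliminate σ: μ = (z₂·x₁ − z₁·x₂)/(z₂ − z₁) = (1.645·-0.0179 − (0)·0.0838)/1.645 = -0.02.
Then σ = (x₂ − x₁)/(z₂ − z₁) = (0.0838 − -0.0179)/1.645 = 0.06.
Precision τ = 1/σ² = 1/0.06183² = 262.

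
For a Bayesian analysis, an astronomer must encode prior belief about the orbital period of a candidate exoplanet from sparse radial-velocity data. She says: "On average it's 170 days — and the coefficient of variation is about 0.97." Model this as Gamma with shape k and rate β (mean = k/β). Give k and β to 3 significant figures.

For Gamma(k, rate β): mean = k/β, variance = k/β², so CV = 1/√k.
CV = 0.97, hence k = 1/CV² = 1.06.
Then β = k/mean = 1.06/170 = 0.00625.

k ≈ 1.06, β ≈ 0.00625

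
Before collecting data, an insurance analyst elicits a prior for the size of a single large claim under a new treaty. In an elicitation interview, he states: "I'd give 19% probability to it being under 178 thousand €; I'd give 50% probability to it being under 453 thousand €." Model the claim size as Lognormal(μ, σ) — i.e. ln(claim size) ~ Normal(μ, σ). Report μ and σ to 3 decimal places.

μ ≈ 6.116, σ ≈ 1.064

If T ~ Lognormal(μ,σ) then ln T ~ Normal(μ,σ), so the p-quantile of ln T is μ + z_p·σ.
ln(178) = 5.182 and ln(453) = 6.116; z_{0.19} = -0.8779, z_{0.5} = 0.
σ = (6.116 − 5.182)/(0 − (-0.8779)) = 1.064.
μ = 5.182 − (-0.8779)·1.064 = 6.116.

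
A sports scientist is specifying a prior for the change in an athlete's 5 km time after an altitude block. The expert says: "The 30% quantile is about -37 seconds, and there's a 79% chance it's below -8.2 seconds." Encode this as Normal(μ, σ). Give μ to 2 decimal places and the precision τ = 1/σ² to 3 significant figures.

μ = -25.65, τ = 0.00214

The p-quantile of Normal(μ,σ) is μ + z_p·σ, with z_{0.3} = -0.5244 and z_{0.79} = 0.8064.
Eliminate σ: μ = (z₂·x₁ − z₁·x₂)/(z₂ − z₁) = (0.8064·-37 − (-0.5244)·-8.2)/1.331 = -25.65.
Then σ = (x₂ − x₁)/(z₂ − z₁) = (-8.2 − -37)/1.331 = 21.64.
Precision τ = 1/σ² = 1/21.64² = 0.00214.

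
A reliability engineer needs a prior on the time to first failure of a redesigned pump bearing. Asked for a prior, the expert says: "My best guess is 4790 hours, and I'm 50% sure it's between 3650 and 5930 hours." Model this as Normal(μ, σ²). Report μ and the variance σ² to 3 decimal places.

μ = 4790.000, σ² = 2856662.896

A symmetric 50% interval runs μ ± z·σ with z = 0.6745.
Half-width = 1140, so σ = 1140/0.6745 = 1690.1665 and σ² = 2856662.896.
μ is the stated best guess, 4790.000.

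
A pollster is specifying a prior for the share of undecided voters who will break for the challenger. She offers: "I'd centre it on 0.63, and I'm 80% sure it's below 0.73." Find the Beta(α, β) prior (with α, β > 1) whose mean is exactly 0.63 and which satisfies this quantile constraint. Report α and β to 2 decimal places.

α ≈ 10.71, β ≈ 6.29

With mean 0.63 fixed, write α = 0.63s, β = 0.37s where s = α+β.
Need P(θ < 0.73) = 0.8 under Beta(0.63s, 0.37s). Normal approximation: (q−m)/√(m(1−m)/s) ≈ z_{0.8} = 0.842, so s ≈ 0.63·0.37·(0.842)²/(0.73−0.63)² = 16.5.
At s = 16.5: P(θ<0.73) ≈ 0.796. Adjusting to match 0.8 gives s ≈ 17.00.
So α = 0.63·17.00 ≈ 10.71, β = 0.37·17.00 ≈ 6.29.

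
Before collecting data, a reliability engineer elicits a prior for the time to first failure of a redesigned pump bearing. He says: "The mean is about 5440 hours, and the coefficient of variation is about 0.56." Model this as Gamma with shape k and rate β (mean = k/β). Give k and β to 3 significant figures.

k ≈ 3.19, β ≈ 0.000586

For Gamma(k, rate β): mean = k/β, variance = k/β², so CV = 1/√k.
CV = 0.56, hence k = 1/CV² = 3.19.
Then β = k/mean = 3.19/5440 = 0.000586.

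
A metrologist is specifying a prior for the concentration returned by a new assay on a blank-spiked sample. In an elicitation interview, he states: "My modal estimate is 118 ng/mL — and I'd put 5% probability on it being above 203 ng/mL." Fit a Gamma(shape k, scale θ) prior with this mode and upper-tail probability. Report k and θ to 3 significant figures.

k ≈ 10.5, θ ≈ 12.4

Gamma(k,θ) with k>1 has mode (k−1)θ, so θ = 118/(k−1).
Need P(X < 203) = 0.95 with θ tied to k this way. Start at k = 2, θ = 118: P(X<203) ≈ 0.513.
Too low — raise k to concentrate. Iterating converges to k ≈ 10.5.
Then θ = 118/(10.5−1) ≈ 12.4.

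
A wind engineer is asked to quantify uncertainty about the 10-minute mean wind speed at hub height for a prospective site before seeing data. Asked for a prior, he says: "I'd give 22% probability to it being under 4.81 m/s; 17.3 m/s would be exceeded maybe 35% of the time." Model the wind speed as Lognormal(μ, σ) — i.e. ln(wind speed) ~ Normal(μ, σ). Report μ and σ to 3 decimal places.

μ ≈ 2.425, σ ≈ 1.106

If T ~ Lognormal(μ,σ) then ln T ~ Normal(μ,σ), so the p-quantile of ln T is μ + z_p·σ.
ln(4.81) = 1.571 and ln(17.3) = 2.851; z_{0.22} = -0.7722, z_{0.65} = 0.3853.
σ = (2.851 − 1.571)/(0.3853 − (-0.7722)) = 1.106.
μ = 1.571 − (-0.7722)·1.106 = 2.425.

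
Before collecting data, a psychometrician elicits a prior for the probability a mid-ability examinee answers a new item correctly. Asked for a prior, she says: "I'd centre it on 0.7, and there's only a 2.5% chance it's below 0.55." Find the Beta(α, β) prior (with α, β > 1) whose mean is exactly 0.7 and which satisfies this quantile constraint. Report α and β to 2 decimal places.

α ≈ 27.54, β ≈ 11.80

With mean 0.7 fixed, write α = 0.7s, β = 0.3s where s = α+β.
Need P(θ < 0.55) = 0.025 under Beta(0.7s, 0.3s). Normal approximation: (q−m)/√(m(1−m)/s) ≈ z_{0.025} = -1.96, so s ≈ 0.7·0.3·(-1.96)²/(0.55−0.7)² = 35.9.
At s = 35.9: P(θ<0.55) ≈ 0.030. Adjusting to match 0.025 gives s ≈ 39.35.
So α = 0.7·39.35 ≈ 27.54, β = 0.3·39.35 ≈ 11.80.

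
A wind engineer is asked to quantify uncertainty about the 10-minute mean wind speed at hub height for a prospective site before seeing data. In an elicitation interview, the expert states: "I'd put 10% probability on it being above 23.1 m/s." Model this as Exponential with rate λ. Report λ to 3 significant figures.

P(T > 23.1) = e^(−λ·23.1) = 0.1, so λ = −ln(0.1)/23.1 = 0.0997.

λ ≈ 0.0997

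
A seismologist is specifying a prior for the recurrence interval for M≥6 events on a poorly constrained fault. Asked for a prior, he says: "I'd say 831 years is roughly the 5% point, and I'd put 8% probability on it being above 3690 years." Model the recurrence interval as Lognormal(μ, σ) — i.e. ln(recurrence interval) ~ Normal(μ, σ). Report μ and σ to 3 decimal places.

If T ~ Lognormal(μ,σ) then ln T ~ Normal(μ,σ), so the p-quantile of ln T is μ + z_p·σ.
ln(831) = 6.723 and ln(3690) = 8.213; z_{0.05} = -1.645, z_{0.92} = 1.405.
σ = (8.213 − 6.723)/(1.405 − (-1.645)) = 0.489.
μ = 6.723 − (-1.645)·0.489 = 7.527.

μ ≈ 7.527, σ ≈ 0.489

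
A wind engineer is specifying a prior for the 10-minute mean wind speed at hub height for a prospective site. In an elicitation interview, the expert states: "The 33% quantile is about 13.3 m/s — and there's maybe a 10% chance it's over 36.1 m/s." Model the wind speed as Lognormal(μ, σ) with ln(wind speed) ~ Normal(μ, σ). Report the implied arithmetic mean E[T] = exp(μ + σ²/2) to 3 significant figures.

E[T] ≈ 20.3 m/s

If T ~ Lognormal(μ,σ) then ln T ~ Normal(μ,σ), so the p-quantile of ln T is μ + z_p·σ.
ln(13.3) = 2.588 and ln(36.1) = 3.586; z_{0.33} = -0.4399, z_{0.9} = 1.282.
σ = (3.586 − 2.588)/(1.282 − (-0.4399)) = 0.580.
μ = 2.588 − (-0.4399)·0.580 = 2.843.
E[T] = exp(μ + σ²/2) = exp(2.843 + 0.1682) = 20.3 m/s.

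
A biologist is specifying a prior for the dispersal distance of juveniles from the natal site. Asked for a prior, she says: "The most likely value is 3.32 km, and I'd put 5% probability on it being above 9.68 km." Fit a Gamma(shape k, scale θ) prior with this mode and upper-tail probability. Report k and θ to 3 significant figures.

Gamma(k,θ) with k>1 has mode (k−1)θ, so θ = 3.32/(k−1).
Need P(X < 9.68) = 0.95 with θ tied to k this way. Start at k = 2, θ = 3.32: P(X<9.68) ≈ 0.788.
Too low — raise k to concentrate. Iterating converges to k ≈ 3.32.
Then θ = 3.32/(3.32−1) ≈ 1.43.

k ≈ 3.32, θ ≈ 1.43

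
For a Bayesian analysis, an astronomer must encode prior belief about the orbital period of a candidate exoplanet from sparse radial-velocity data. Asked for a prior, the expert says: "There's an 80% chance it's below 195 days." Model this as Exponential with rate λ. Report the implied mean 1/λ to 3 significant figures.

P(T < 195.0) = 1 − e^(−λ·195.0) = 0.8, so λ = −ln(1−0.8)/195.0 = −ln(0.2)/195.0 = 0.00825.
Mean = 1/λ = 121 days.

mean ≈ 121 days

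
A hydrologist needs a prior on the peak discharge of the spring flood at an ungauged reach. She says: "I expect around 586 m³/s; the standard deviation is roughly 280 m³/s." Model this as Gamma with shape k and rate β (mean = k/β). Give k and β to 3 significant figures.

k ≈ 4.38, β ≈ 0.00747

For Gamma(k, rate β): mean = k/β, variance = k/β², so CV = 1/√k.
CV = SD/mean = 280/586 = 0.4778, hence k = 1/CV² = 4.38.
Then β = k/mean = 4.38/586 = 0.00747.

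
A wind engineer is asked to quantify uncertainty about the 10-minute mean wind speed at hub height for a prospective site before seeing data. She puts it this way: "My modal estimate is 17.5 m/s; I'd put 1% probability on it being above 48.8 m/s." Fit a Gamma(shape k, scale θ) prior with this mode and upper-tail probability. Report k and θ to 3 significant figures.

k ≈ 5.35, θ ≈ 4.02

Gamma(k,θ) with k>1 has mode (k−1)θ, so θ = 17.5/(k−1).
Need P(X < 48.8) = 0.99 with θ tied to k this way. Start at k = 2, θ = 17.5: P(X<48.8) ≈ 0.767.
Too low — raise k to concentrate. Iterating converges to k ≈ 5.35.
Then θ = 17.5/(5.35−1) ≈ 4.02.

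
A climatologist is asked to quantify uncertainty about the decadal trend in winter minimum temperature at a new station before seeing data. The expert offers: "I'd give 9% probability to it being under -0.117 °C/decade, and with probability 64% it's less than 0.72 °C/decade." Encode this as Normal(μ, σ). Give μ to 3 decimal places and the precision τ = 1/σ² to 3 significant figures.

μ = 0.543, τ = 4.12

For Normal(μ,σ), the p-quantile is μ + z_p·σ. Here z_{0.09} = -1.341, z_{0.64} = 0.3585.
So -0.117 = μ − 1.341σ and 0.72 = μ + 0.3585σ.
Subtracting: σ = (0.72 − -0.117)/(0.3585 − (-1.341)) = 0.493.
Then μ = -0.117 − (-1.341)·0.493 = 0.543.
Precision τ = 1/σ² = 1/0.4926² = 4.12.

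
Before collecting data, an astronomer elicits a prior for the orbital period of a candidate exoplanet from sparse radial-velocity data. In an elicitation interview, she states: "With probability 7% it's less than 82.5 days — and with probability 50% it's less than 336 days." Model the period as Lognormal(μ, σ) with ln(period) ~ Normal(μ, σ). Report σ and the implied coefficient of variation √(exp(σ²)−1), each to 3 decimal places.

σ ≈ 0.952, CV ≈ 1.214

If T ~ Lognormal(μ,σ) then ln T ~ Normal(μ,σ), so the p-quantile of ln T is μ + z_p·σ.
ln(82.5) = 4.413 and ln(336) = 5.817; z_{0.07} = -1.476, z_{0.5} = 0.
σ = (5.817 − 4.413)/(0 − (-1.476)) = 0.952.
μ = 4.413 − (-1.476)·0.952 = 5.817.
CV = √(exp(σ²)−1) = √(exp(0.9055)−1) = 1.214.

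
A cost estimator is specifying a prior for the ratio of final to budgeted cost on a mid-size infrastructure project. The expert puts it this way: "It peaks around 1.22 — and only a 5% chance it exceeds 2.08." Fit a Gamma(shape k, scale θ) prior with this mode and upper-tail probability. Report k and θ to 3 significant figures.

k ≈ 10.8, θ ≈ 0.124

Gamma(k,θ) with k>1 has mode (k−1)θ, so θ = 1.22/(k−1).
Need P(X < 2.08) = 0.95 with θ tied to k this way. Start at k = 2, θ = 1.22: P(X<2.08) ≈ 0.508.
Too low — raise k to concentrate. Iterating converges to k ≈ 10.8.
Then θ = 1.22/(10.8−1) ≈ 0.124.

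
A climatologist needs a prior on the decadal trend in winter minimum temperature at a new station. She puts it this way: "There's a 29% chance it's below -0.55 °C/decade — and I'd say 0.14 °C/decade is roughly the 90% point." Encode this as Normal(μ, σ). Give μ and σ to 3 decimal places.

The p-quantile of Normal(μ,σ) is μ + z_p·σ, with z_{0.29} = -0.5534 and z_{0.9} = 1.282.
Eliminate σ: μ = (z₂·x₁ − z₁·x₂)/(z₂ − z₁) = (1.282·-0.55 − (-0.5534)·0.14)/1.835 = -0.342.
Then σ = (x₂ − x₁)/(z₂ − z₁) = (0.14 − -0.55)/1.835 = 0.376.

μ = -0.342, σ = 0.376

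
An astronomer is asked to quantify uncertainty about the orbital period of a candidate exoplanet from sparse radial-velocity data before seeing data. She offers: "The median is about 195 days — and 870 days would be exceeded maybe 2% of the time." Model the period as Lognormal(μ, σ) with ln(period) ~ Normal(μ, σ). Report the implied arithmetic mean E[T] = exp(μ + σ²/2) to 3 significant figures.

E[T] ≈ 254 days

If T ~ Lognormal(μ,σ) then ln T ~ Normal(μ,σ), so the p-quantile of ln T is μ + z_p·σ.
ln(195) = 5.273 and ln(870) = 6.768; z_{0.5} = 0, z_{0.98} = 2.054.
σ = (6.768 − 5.273)/(2.054 − (0)) = 0.728.
μ = 5.273 − (0)·0.728 = 5.273.
E[T] = exp(μ + σ²/2) = exp(5.273 + 0.2651) = 254 days.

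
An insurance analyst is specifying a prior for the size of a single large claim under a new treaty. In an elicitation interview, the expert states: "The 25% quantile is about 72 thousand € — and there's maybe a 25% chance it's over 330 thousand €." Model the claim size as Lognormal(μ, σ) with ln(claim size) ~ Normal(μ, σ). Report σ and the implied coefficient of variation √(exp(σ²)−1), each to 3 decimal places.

σ ≈ 1.129, CV ≈ 1.604

If T ~ Lognormal(μ,σ) then ln T ~ Normal(μ,σ), so the p-quantile of ln T is μ + z_p·σ.
ln(72) = 4.277 and ln(330) = 5.799; z_{0.25} = -0.6745, z_{0.75} = 0.6745.
σ = (5.799 − 4.277)/(0.6745 − (-0.6745)) = 1.129.
μ = 4.277 − (-0.6745)·1.129 = 5.038.
CV = √(exp(σ²)−1) = √(exp(1.2737)−1) = 1.604.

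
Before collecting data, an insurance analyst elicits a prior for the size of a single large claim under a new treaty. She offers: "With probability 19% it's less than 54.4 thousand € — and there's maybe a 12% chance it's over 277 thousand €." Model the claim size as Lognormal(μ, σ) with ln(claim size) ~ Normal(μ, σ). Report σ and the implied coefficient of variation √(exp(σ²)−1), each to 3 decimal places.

If T ~ Lognormal(μ,σ) then ln T ~ Normal(μ,σ), so the p-quantile of ln T is μ + z_p·σ.
ln(54.4) = 3.996 and ln(277) = 5.624; z_{0.19} = -0.8779, z_{0.88} = 1.175.
σ = (5.624 − 3.996)/(1.175 − (-0.8779)) = 0.793.
μ = 3.996 − (-0.8779)·0.793 = 4.692.
CV = √(exp(σ²)−1) = √(exp(0.6286)−1) = 0.935.

σ ≈ 0.793, CV ≈ 0.935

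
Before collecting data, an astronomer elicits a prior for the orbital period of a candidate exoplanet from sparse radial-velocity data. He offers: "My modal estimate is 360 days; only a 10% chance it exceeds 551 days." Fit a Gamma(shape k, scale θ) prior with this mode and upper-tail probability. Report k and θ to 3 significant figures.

k ≈ 11.3, θ ≈ 34.9

Gamma(k,θ) with k>1 has mode (k−1)θ, so θ = 360/(k−1).
Need P(X < 551) = 0.9 with θ tied to k this way. Start at k = 2, θ = 360: P(X<551) ≈ 0.452.
Too low — raise k to concentrate. Iterating converges to k ≈ 11.3.
Then θ = 360/(11.3−1) ≈ 34.9.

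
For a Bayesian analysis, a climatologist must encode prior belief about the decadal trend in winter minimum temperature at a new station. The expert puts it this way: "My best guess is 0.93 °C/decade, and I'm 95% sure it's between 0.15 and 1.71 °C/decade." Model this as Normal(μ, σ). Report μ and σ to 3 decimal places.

μ = 0.930, σ = 0.398

A symmetric 95% interval runs μ ± z·σ with z = 1.96.
Half-width = 0.78, so σ = 0.78/1.96 = 0.398.
μ is the stated best guess, 0.930.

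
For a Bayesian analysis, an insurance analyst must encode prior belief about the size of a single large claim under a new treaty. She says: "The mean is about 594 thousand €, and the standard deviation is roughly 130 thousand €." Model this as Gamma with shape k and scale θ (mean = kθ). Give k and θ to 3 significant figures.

k ≈ 20.9, θ ≈ 28.5

For Gamma(k, scale θ): mean = kθ, variance = kθ², so CV = 1/√k.
CV = SD/mean = 130/594 = 0.2189, hence k = 1/CV² = 20.9.
Then θ = mean/k = 594/20.9 = 28.5.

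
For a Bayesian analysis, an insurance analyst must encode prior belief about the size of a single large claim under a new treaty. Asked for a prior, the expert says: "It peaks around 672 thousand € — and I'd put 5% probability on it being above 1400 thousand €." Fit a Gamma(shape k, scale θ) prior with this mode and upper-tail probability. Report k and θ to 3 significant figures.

k ≈ 6.13, θ ≈ 131

Gamma(k,θ) with k>1 has mode (k−1)θ, so θ = 672/(k−1).
Need P(X < 1400) = 0.95 with θ tied to k this way. Start at k = 2, θ = 672: P(X<1400) ≈ 0.616.
Too low — raise k to concentrate. Iterating converges to k ≈ 6.13.
Then θ = 672/(6.13−1) ≈ 131.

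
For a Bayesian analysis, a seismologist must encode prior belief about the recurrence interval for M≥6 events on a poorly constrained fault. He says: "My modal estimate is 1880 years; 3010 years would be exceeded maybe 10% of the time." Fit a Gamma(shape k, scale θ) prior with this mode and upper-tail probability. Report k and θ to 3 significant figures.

Gamma(k,θ) with k>1 has mode (k−1)θ, so θ = 1880/(k−1).
Need P(X < 3010) = 0.9 with θ tied to k this way. Start at k = 2, θ = 1880: P(X<3010) ≈ 0.475.
Too low — raise k to concentrate. Iterating converges to k ≈ 9.48.
Then θ = 1880/(9.48−1) ≈ 222.

k ≈ 9.48, θ ≈ 222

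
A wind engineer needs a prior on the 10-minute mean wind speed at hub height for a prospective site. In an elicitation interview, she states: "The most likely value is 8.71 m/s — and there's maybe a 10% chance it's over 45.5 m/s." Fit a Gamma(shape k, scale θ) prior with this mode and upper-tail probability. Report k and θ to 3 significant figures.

k ≈ 1.64, θ ≈ 13.6

Gamma(k,θ) with k>1 has mode (k−1)θ, so θ = 8.71/(k−1).
Need P(X < 45.5) = 0.9 with θ tied to k this way. Start at k = 2, θ = 8.71: P(X<45.5) ≈ 0.966.
Too high — lower k to spread out. Iterating converges to k ≈ 1.64.
Then θ = 8.71/(1.64−1) ≈ 13.6.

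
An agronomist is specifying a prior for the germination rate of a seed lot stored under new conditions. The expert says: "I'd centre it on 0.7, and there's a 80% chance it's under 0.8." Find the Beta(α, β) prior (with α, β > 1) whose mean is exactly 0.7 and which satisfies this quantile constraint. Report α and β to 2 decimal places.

α ≈ 10.80, β ≈ 4.63

With mean 0.7 fixed, write α = 0.7s, β = 0.3s where s = α+β.
Need P(θ < 0.8) = 0.8 under Beta(0.7s, 0.3s). Normal approximation: (q−m)/√(m(1−m)/s) ≈ z_{0.8} = 0.842, so s ≈ 0.7·0.3·(0.842)²/(0.8−0.7)² = 14.9.
At s = 14.9: P(θ<0.8) ≈ 0.795. Adjusting to match 0.8 gives s ≈ 15.43.
So α = 0.7·15.43 ≈ 10.80, β = 0.3·15.43 ≈ 4.63.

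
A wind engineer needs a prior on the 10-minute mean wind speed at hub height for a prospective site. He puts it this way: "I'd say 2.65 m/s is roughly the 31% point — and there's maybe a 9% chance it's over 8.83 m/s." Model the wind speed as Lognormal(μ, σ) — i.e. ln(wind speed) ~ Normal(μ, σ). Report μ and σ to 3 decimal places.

If T ~ Lognormal(μ,σ) then ln T ~ Normal(μ,σ), so the p-quantile of ln T is μ + z_p·σ.
ln(2.65) = 0.9746 and ln(8.83) = 2.178; z_{0.31} = -0.4959, z_{0.91} = 1.341.
σ = (2.178 − 0.9746)/(1.341 − (-0.4959)) = 0.655.
μ = 0.9746 − (-0.4959)·0.655 = 1.300.

μ ≈ 1.300, σ ≈ 0.655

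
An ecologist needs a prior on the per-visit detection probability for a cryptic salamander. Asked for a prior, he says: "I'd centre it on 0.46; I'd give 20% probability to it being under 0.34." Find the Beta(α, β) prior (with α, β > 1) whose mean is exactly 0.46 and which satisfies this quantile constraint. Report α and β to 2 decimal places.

With mean 0.46 fixed, write α = 0.46s, β = 0.54s where s = α+β.
Need P(θ < 0.34) = 0.2 under Beta(0.46s, 0.54s). Normal approximation: (q−m)/√(m(1−m)/s) ≈ z_{0.2} = -0.842, so s ≈ 0.46·0.54·(-0.842)²/(0.34−0.46)² = 12.2.
At s = 12.2: P(θ<0.34) ≈ 0.202. Adjusting to match 0.2 gives s ≈ 12.45.
So α = 0.46·12.45 ≈ 5.73, β = 0.54·12.45 ≈ 6.72.

α ≈ 5.73, β ≈ 6.72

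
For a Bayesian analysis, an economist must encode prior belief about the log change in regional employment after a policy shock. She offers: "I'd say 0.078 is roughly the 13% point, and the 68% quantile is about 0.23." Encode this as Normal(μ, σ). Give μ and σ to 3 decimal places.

For Normal(μ,σ), the p-quantile is μ + z_p·σ. Here z_{0.13} = -1.126, z_{0.68} = 0.4677.
So 0.078 = μ − 1.126σ and 0.23 = μ + 0.4677σ.
Subtracting: σ = (0.23 − 0.078)/(0.4677 − (-1.126)) = 0.095.
Then μ = 0.078 − (-1.126)·0.095 = 0.185.

μ = 0.185, σ = 0.095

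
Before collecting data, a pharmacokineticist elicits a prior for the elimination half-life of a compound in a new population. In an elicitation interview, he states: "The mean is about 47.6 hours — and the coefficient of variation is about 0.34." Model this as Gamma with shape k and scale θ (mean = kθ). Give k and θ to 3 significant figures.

k ≈ 8.65, θ ≈ 5.5

For Gamma(k, scale θ): mean = kθ, variance = kθ², so CV = 1/√k.
CV = 0.34, hence k = 1/CV² = 8.65.
Then θ = mean/k = 47.6/8.65 = 5.5.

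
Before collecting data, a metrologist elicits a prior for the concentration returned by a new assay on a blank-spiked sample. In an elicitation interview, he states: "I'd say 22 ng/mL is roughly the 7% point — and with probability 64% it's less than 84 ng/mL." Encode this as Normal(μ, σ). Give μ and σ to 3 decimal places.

For Normal(μ,σ), the p-quantile is μ + z_p·σ. Here z_{0.07} = -1.476, z_{0.64} = 0.3585.
So 22 = μ − 1.476σ and 84 = μ + 0.3585σ.
Subtracting: σ = (84 − 22)/(0.3585 − (-1.476)) = 33.801.
Then μ = 22 − (-1.476)·33.801 = 71.884.

μ = 71.884, σ = 33.801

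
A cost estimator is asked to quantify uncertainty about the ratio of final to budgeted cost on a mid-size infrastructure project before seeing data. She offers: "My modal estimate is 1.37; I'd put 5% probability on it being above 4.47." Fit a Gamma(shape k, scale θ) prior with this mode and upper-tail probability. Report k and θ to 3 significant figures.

Gamma(k,θ) with k>1 has mode (k−1)θ, so θ = 1.37/(k−1).
Need P(X < 4.47) = 0.95 with θ tied to k this way. Start at k = 2, θ = 1.37: P(X<4.47) ≈ 0.837.
Too low — raise k to concentrate. Iterating converges to k ≈ 2.87.
Then θ = 1.37/(2.87−1) ≈ 0.733.

k ≈ 2.87, θ ≈ 0.733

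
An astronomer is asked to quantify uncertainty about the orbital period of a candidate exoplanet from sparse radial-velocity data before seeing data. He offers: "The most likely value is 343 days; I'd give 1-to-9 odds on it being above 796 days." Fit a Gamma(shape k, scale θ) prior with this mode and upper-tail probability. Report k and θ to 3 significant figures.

k ≈ 3.71, θ ≈ 126

Gamma(k,θ) with k>1 has mode (k−1)θ, so θ = 343/(k−1).
Need P(X < 796) = 0.9 with θ tied to k this way. Start at k = 2, θ = 343: P(X<796) ≈ 0.674.
Too low — raise k to concentrate. Iterating converges to k ≈ 3.71.
Then θ = 343/(3.71−1) ≈ 126.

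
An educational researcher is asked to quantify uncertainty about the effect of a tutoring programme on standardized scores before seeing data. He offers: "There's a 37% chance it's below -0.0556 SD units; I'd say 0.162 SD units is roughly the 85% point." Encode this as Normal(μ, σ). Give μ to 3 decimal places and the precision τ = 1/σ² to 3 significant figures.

μ = -0.003, τ = 39.5

For Normal(μ,σ), the p-quantile is μ + z_p·σ. Here z_{0.37} = -0.3319, z_{0.85} = 1.036.
So -0.0556 = μ − 0.3319σ and 0.162 = μ + 1.036σ.
Subtracting: σ = (0.162 − -0.0556)/(1.036 − (-0.3319)) = 0.159.
Then μ = -0.0556 − (-0.3319)·0.159 = -0.003.
Precision τ = 1/σ² = 1/0.159² = 39.5.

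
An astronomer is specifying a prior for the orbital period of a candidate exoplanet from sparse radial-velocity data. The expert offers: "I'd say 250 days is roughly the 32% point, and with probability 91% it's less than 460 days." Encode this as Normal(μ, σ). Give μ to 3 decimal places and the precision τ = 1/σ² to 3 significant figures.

For Normal(μ,σ), the p-quantile is μ + z_p·σ. Here z_{0.32} = -0.4677, z_{0.91} = 1.341.
So 250 = μ − 0.4677σ and 460 = μ + 1.341σ.
Subtracting: σ = (460 − 250)/(1.341 − (-0.4677)) = 116.121.
Then μ = 250 − (-0.4677)·116.121 = 304.310.
Precision τ = 1/σ² = 1/116.1² = 7.42e-05.

μ = 304.310, τ = 7.42e-05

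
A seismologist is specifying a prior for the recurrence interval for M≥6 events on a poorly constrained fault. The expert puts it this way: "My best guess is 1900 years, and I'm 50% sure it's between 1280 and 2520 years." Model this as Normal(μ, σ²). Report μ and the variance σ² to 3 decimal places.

μ = 1900.000, σ² = 844953.230

A symmetric 50% interval runs μ ± z·σ with z = 0.6745.
Half-width = 620, so σ = 620/0.6745 = 919.2134 and σ² = 844953.230.
μ is the stated best guess, 1900.000.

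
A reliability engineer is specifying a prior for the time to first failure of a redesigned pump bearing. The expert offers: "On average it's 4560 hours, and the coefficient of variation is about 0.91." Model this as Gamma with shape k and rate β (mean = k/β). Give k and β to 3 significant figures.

k ≈ 1.21, β ≈ 0.000265

For Gamma(k, rate β): mean = k/β, variance = k/β², so CV = 1/√k.
CV = 0.91, hence k = 1/CV² = 1.21.
Then β = k/mean = 1.21/4560 = 0.000265.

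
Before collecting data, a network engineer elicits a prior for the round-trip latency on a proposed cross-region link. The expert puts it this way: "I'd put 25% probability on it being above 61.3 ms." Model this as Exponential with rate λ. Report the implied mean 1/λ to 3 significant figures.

mean ≈ 44.2 ms

P(T > 61.3) = e^(−λ·61.3) = 0.25, so λ = −ln(0.25)/61.3 = 0.0226.
Mean = 1/λ = 44.2 ms.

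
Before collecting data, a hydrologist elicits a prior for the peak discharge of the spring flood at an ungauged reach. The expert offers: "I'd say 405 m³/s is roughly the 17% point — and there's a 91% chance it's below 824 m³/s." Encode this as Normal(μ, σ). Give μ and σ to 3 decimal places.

μ = 579.209, σ = 182.577

For Normal(μ,σ), the p-quantile is μ + z_p·σ. Here z_{0.17} = -0.9542, z_{0.91} = 1.341.
So 405 = μ − 0.9542σ and 824 = μ + 1.341σ.
Subtracting: σ = (824 − 405)/(1.341 − (-0.9542)) = 182.577.
Then μ = 405 − (-0.9542)·182.577 = 579.209.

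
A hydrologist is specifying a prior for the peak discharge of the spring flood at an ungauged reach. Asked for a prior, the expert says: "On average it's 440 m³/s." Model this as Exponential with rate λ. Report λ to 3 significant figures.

Exponential mean = 1/λ, so λ = 1/440.0 = 0.00227.

λ ≈ 0.00227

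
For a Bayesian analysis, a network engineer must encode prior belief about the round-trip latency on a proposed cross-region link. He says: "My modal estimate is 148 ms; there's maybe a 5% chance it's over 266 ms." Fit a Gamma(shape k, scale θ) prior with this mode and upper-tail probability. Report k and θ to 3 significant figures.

k ≈ 9.11, θ ≈ 18.3

Gamma(k,θ) with k>1 has mode (k−1)θ, so θ = 148/(k−1).
Need P(X < 266) = 0.95 with θ tied to k this way. Start at k = 2, θ = 148: P(X<266) ≈ 0.536.
Too low — raise k to concentrate. Iterating converges to k ≈ 9.11.
Then θ = 148/(9.11−1) ≈ 18.3.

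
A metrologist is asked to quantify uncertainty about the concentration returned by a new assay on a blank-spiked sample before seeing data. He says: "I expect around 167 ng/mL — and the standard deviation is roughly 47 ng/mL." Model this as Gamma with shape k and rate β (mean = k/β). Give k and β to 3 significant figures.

For Gamma(k, rate β): mean = k/β, variance = k/β², so CV = 1/√k.
CV = SD/mean = 47/167 = 0.2814, hence k = 1/CV² = 12.6.
Then β = k/mean = 12.6/167 = 0.0756.

k ≈ 12.6, β ≈ 0.0756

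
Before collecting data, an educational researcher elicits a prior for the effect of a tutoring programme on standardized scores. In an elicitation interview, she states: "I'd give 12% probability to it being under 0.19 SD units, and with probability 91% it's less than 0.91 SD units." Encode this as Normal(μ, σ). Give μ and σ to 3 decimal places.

The p-quantile of Normal(μ,σ) is μ + z_p·σ, with z_{0.12} = -1.175 and z_{0.91} = 1.341.
Eliminate σ: μ = (z₂·x₁ − z₁·x₂)/(z₂ − z₁) = (1.341·0.19 − (-1.175)·0.91)/2.516 = 0.526.
Then σ = (x₂ − x₁)/(z₂ − z₁) = (0.91 − 0.19)/2.516 = 0.286.

μ = 0.526, σ = 0.286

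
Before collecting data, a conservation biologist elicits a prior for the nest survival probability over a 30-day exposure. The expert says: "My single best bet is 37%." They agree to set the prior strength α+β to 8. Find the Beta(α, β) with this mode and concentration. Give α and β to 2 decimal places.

α = 3.22, β = 4.78

For α,β > 1 the Beta mode is (α−1)/(α+β−2). With α+β = 8, the mode is (α−1)/6.
Set (α−1)/6 = 0.37 → α = 1 + 0.37·6 = 3.22.
β = 8 − α = 4.78.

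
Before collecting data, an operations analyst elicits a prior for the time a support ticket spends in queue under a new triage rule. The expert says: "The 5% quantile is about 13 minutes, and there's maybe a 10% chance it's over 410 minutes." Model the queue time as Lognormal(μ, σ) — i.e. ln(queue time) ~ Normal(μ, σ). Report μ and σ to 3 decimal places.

If T ~ Lognormal(μ,σ) then ln T ~ Normal(μ,σ), so the p-quantile of ln T is μ + z_p·σ.
ln(13) = 2.565 and ln(410) = 6.016; z_{0.05} = -1.645, z_{0.9} = 1.282.
σ = (6.016 − 2.565)/(1.282 − (-1.645)) = 1.179.
μ = 2.565 − (-1.645)·1.179 = 4.505.

μ ≈ 4.505, σ ≈ 1.179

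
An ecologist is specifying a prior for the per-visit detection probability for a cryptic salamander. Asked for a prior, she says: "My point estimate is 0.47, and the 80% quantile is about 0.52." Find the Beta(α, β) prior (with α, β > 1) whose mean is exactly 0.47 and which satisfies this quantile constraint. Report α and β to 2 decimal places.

With mean 0.47 fixed, write α = 0.47s, β = 0.53s where s = α+β.
Need P(θ < 0.52) = 0.8 under Beta(0.47s, 0.53s). Normal approximation: (q−m)/√(m(1−m)/s) ≈ z_{0.8} = 0.842, so s ≈ 0.47·0.53·(0.842)²/(0.52−0.47)² = 70.6.
At s = 70.6: P(θ<0.52) ≈ 0.800. Adjusting to match 0.8 gives s ≈ 70.49.
So α = 0.47·70.49 ≈ 33.13, β = 0.53·70.49 ≈ 37.36.

α ≈ 33.13, β ≈ 37.36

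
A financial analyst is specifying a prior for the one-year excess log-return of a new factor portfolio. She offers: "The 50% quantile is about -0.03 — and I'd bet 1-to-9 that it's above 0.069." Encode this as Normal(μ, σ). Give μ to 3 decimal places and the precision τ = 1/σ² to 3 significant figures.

μ = -0.030, τ = 168

The p-quantile of Normal(μ,σ) is μ + z_p·σ, with z_{0.5} = 0 and z_{0.9} = 1.282.
Eliminate σ: μ = (z₂·x₁ − z₁·x₂)/(z₂ − z₁) = (1.282·-0.03 − (0)·0.069)/1.282 = -0.030.
Then σ = (x₂ − x₁)/(z₂ − z₁) = (0.069 − -0.03)/1.282 = 0.077.
Precision τ = 1/σ² = 1/0.07725² = 168.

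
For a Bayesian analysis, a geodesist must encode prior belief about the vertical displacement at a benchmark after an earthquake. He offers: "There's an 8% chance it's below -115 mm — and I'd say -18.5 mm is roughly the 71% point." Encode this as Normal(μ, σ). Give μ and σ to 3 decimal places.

The p-quantile of Normal(μ,σ) is μ + z_p·σ, with z_{0.08} = -1.405 and z_{0.71} = 0.5534.
Eliminate σ: μ = (z₂·x₁ − z₁·x₂)/(z₂ − z₁) = (0.5534·-115 − (-1.405)·-18.5)/1.958 = -45.767.
Then σ = (x₂ − x₁)/(z₂ − z₁) = (-18.5 − -115)/1.958 = 49.274.

μ = -45.767, σ = 49.274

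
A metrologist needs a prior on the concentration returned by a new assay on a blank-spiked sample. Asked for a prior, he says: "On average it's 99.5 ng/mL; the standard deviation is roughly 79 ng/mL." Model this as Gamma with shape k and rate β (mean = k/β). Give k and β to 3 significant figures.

k ≈ 1.59, β ≈ 0.0159

For Gamma(k, rate β): mean = k/β, variance = k/β², so CV = 1/√k.
CV = SD/mean = 79/99.5 = 0.794, hence k = 1/CV² = 1.59.
Then β = k/mean = 1.59/99.5 = 0.0159.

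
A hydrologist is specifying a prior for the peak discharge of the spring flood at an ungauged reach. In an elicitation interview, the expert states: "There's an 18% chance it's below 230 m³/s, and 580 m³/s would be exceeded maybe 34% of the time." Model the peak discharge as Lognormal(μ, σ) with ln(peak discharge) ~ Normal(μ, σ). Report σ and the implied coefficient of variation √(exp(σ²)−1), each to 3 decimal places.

σ ≈ 0.697, CV ≈ 0.790

If T ~ Lognormal(μ,σ) then ln T ~ Normal(μ,σ), so the p-quantile of ln T is μ + z_p·σ.
ln(230) = 5.438 and ln(580) = 6.363; z_{0.18} = -0.9154, z_{0.66} = 0.4125.
σ = (6.363 − 5.438)/(0.4125 − (-0.9154)) = 0.697.
μ = 5.438 − (-0.9154)·0.697 = 6.076.
CV = √(exp(σ²)−1) = √(exp(0.4852)−1) = 0.790.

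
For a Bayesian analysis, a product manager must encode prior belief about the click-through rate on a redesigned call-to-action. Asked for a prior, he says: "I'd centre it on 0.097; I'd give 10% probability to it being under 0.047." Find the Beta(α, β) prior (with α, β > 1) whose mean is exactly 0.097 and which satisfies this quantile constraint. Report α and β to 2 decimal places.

With mean 0.097 fixed, write α = 0.097s, β = 0.903s where s = α+β.
Need P(θ < 0.047) = 0.1 under Beta(0.097s, 0.903s). Normal approximation: (q−m)/√(m(1−m)/s) ≈ z_{0.1} = -1.28, so s ≈ 0.097·0.903·(-1.28)²/(0.047−0.097)² = 57.5.
At s = 57.5: P(θ<0.047) ≈ 0.074. Adjusting to match 0.1 gives s ≈ 47.13.
So α = 0.097·47.13 ≈ 4.57, β = 0.903·47.13 ≈ 42.56.

α ≈ 4.57, β ≈ 42.56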